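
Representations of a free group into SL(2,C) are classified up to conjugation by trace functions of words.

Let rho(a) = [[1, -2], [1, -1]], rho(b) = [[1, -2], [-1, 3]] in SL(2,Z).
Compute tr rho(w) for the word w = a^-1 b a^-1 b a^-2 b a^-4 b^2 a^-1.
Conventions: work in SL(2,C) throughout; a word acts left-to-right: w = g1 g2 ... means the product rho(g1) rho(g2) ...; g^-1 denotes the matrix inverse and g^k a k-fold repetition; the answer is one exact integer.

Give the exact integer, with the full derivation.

418

rho(a^-1) = [[-1, 2], [-1, 1]]
... * rho(b) = [[1, -2], [-1, 3]]  ->  [[-3, 8], [-2, 5]]
... * rho(a^-1) = [[-1, 2], [-1, 1]]  ->  [[-5, 2], [-3, 1]]
... * rho(b) = [[1, -2], [-1, 3]]  ->  [[-7, 16], [-4, 9]]
... * rho(a^-1) = [[-1, 2], [-1, 1]]  ->  [[-9, 2], [-5, 1]]
... * rho(a^-1) = [[-1, 2], [-1, 1]]  ->  [[7, -16], [4, -9]]
... * rho(b) = [[1, -2], [-1, 3]]  ->  [[23, -62], [13, -35]]
... * rho(a^-1) = [[-1, 2], [-1, 1]]  ->  [[39, -16], [22, -9]]
... * rho(a^-1) = [[-1, 2], [-1, 1]]  ->  [[-23, 62], [-13, 35]]
... * rho(a^-1) = [[-1, 2], [-1, 1]]  ->  [[-39, 16], [-22, 9]]
... * rho(a^-1) = [[-1, 2], [-1, 1]]  ->  [[23, -62], [13, -35]]
... * rho(b) = [[1, -2], [-1, 3]]  ->  [[85, -232], [48, -131]]
... * rho(b) = [[1, -2], [-1, 3]]  ->  [[317, -866], [179, -489]]
... * rho(a^-1) = [[-1, 2], [-1, 1]]  ->  [[549, -232], [310, -131]]
tr = 549 + -131 = 418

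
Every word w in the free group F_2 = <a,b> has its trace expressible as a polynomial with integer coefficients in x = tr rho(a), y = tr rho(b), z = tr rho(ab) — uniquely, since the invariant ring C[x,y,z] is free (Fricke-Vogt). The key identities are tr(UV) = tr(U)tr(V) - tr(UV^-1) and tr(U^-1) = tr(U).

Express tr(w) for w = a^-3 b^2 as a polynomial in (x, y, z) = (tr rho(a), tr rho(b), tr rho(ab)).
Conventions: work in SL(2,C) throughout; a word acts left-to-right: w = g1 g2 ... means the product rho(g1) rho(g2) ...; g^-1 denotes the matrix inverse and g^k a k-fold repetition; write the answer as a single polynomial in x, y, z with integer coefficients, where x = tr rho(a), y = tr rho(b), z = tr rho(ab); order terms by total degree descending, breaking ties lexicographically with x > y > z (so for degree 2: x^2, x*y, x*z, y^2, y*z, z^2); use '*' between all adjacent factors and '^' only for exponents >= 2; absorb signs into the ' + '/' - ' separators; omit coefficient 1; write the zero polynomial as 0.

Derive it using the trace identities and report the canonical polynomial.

trace(b^2) = trace(b) * trace(b) - trace(1)   [square of b] = y^2 - 2
next, trace(b^2 a) = trace(b) * trace(a b) - trace(a)   [square of b] = y*z - x
next, trace(b^2 a^-1) = trace(b^2) * trace(a) - trace(b^2 a)   [inverse elimination on a] = x*y^2 - y*z - x
trace(a^-2 b^2) = trace(b^2 a^-1) * trace(a) - trace(b^2)   [inverse elimination on a] = x^2*y^2 - x*y*z - x^2 - y^2 + 2
trace(a^-3 b^2) = trace(a^-2 b^2) * trace(a) - trace(a^-2 b^2 a)   [inverse elimination on a] = x^3*y^2 - x^2*y*z - x^3 - 2*x*y^2 + y*z + 3*x

x^3*y^2 - x^2*y*z - x^3 - 2*x*y^2 + y*z + 3*x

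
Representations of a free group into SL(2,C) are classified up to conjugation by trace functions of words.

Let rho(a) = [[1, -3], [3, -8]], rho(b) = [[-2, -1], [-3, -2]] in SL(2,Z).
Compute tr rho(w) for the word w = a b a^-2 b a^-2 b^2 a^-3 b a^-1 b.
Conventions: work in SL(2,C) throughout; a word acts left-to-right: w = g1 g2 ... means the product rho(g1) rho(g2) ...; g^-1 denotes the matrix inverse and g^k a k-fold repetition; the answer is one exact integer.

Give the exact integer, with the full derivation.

rho(a) = [[1, -3], [3, -8]]
... * rho(b) = [[-2, -1], [-3, -2]]  ->  [[7, 5], [18, 13]]
... * rho(a^-1) = [[-8, 3], [-3, 1]]  ->  [[-71, 26], [-183, 67]]
... * rho(a^-1) = [[-8, 3], [-3, 1]]  ->  [[490, -187], [1263, -482]]
... * rho(b) = [[-2, -1], [-3, -2]]  ->  [[-419, -116], [-1080, -299]]
... * rho(a^-1) = [[-8, 3], [-3, 1]]  ->  [[3700, -1373], [9537, -3539]]
... * rho(a^-1) = [[-8, 3], [-3, 1]]  ->  [[-25481, 9727], [-65679, 25072]]
... * rho(b) = [[-2, -1], [-3, -2]]  ->  [[21781, 6027], [56142, 15535]]
... * rho(b) = [[-2, -1], [-3, -2]]  ->  [[-61643, -33835], [-158889, -87212]]
... * rho(a^-1) = [[-8, 3], [-3, 1]]  ->  [[594649, -218764], [1532748, -563879]]
... * rho(a^-1) = [[-8, 3], [-3, 1]]  ->  [[-4100900, 1565183], [-10570347, 4034365]]
... * rho(a^-1) = [[-8, 3], [-3, 1]]  ->  [[28111651, -10737517], [72459681, -27676676]]
... * rho(b) = [[-2, -1], [-3, -2]]  ->  [[-24010751, -6636617], [-61889334, -17106329]]
... * rho(a^-1) = [[-8, 3], [-3, 1]]  ->  [[211995859, -78668870], [546433659, -202774331]]
... * rho(b) = [[-2, -1], [-3, -2]]  ->  [[-187985108, -54658119], [-484544325, -140884997]]
tr = -187985108 + -140884997 = -328870105

-328870105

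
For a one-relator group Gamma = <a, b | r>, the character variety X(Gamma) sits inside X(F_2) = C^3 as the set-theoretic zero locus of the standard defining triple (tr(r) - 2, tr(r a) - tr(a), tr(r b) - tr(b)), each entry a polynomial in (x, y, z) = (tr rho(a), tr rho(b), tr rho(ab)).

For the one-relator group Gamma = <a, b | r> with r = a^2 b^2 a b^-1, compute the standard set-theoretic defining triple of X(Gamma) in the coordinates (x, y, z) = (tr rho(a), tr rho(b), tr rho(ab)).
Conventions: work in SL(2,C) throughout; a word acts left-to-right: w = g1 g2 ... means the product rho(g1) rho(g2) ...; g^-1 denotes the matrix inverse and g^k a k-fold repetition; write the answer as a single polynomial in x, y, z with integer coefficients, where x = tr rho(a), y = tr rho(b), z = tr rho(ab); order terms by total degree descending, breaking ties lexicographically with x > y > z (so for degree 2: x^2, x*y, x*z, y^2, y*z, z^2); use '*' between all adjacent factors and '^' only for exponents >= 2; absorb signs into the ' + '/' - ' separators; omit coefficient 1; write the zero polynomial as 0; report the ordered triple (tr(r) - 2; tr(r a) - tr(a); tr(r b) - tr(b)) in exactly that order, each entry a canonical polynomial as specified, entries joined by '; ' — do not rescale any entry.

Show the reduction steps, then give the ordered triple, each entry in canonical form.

and trace(b a^2) = trace(a)*trace(b a) - trace(b) = x*z - y
next, trace(a^3 b) = trace(a)*trace(b a^2) - trace(b a) = x^2*z - x*y - z
next, trace(a^2) = trace(a)*trace(a) - trace(1) = x^2 - 2
trace(a^3) = trace(a)*trace(a^2) - trace(a) = x^3 - 3*x
and trace(a^2 b^2 a) = trace(b)*trace(a^3 b) - trace(a^3) = x^2*y*z - x^3 - x*y^2 - y*z + 3*x
trace(a b a b) = trace(b a)*trace(b a) - trace(1) = z^2 - 2
trace(b^2 a b a) = trace(b)*trace(a b a b) - trace(a b a) = y*z^2 - x*z - y
and trace(a b^2) = trace(b)*trace(a b) - trace(a) = y*z - x
trace(b^2 a b) = trace(b)*trace(a b^2) - trace(a b) = y^2*z - x*y - z
trace(a^2 b^2 a b) = trace(a)*trace(b^2 a b a) - trace(b^2 a b) = x*y*z^2 - x^2*z - y^2*z + z
next, trace(a^2 b^2 a b^-1) = trace(a^2 b^2 a)*trace(b) - trace(a^2 b^2 a b) = x^2*y^2*z - x^3*y - x*y^3 - x*y*z^2 + x^2*z + 3*x*y - z
next, trace(a^4 b) = trace(a)*trace(b a^3) - trace(b a^2)   [square of a] = x^3*z - x^2*y - 2*x*z + y
and trace(a^4) = trace(a)*trace(a^3) - trace(a^2)   [square of a] = x^4 - 4*x^2 + 2
and trace(a^3 b^2 a) = trace(b)*trace(a^4 b) - trace(a^4)   [square of b] = x^3*y*z - x^4 - x^2*y^2 - 2*x*y*z + 4*x^2 + y^2 - 2
next, trace(a b a b a) = trace(a)*trace(b a b a) - trace(b a b)   [square of a] = x*z^2 - y*z - x
next, trace(a b a^3 b) = trace(a)*trace(a b a b a) - trace(a b a b)   [square of a] = x^2*z^2 - x*y*z - x^2 - z^2 + 2
next, trace(a^3 b^2 a b) = trace(b)*trace(a b a^3 b) - trace(a b a^3)   [square of b] = x^2*y*z^2 - x^3*z - x*y^2*z - y*z^2 + 2*x*z + y
trace(a^2 b^2 a b^-1 a) = trace(a^3 b^2 a)*trace(b) - trace(a^3 b^2 a b)   [inverse elimination on b] = x^3*y^2*z - x^4*y - x^2*y^3 - x^2*y*z^2 + x^3*z - x*y^2*z + 4*x^2*y + y^3 + y*z^2 - 2*x*z - 3*y
assemble the triple (trace(r) - 2; trace(r a) - x; trace(r b) - y)

x^2*y^2*z - x^3*y - x*y^3 - x*y*z^2 + x^2*z + 3*x*y - z - 2; x^3*y^2*z - x^4*y - x^2*y^3 - x^2*y*z^2 + x^3*z - x*y^2*z + 4*x^2*y + y^3 + y*z^2 - 2*x*z - x - 3*y; x^2*y*z - x^3 - x*y^2 - y*z + 3*x - y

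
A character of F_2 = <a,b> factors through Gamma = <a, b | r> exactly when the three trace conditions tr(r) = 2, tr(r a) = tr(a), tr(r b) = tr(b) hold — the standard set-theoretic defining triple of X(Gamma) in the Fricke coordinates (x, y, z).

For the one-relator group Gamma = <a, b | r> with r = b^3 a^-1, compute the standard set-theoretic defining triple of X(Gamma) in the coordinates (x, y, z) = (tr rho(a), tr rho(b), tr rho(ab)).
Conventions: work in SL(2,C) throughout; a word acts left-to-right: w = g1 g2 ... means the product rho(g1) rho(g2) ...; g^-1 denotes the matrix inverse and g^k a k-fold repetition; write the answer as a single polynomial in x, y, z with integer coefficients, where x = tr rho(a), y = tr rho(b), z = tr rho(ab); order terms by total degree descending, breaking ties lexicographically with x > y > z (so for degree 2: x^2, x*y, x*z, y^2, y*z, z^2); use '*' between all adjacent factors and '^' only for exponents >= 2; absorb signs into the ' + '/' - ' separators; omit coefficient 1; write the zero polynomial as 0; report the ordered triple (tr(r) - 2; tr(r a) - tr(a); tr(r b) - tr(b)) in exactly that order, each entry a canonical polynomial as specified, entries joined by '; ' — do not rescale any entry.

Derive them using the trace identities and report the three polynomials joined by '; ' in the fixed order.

x*y^3 - y^2*z - 2*x*y + z - 2; y^3 - x - 3*y; x*y^4 - y^3*z - 3*x*y^2 + 2*y*z + x - y

tr(b^2) = tr(b) tr(b) - tr(1) = y^2 - 2
tr(b^3) = tr(b) tr(b^2) - tr(b) = y^3 - 3*y
tr(b a b) = tr(b) tr(a b) - tr(a) = y*z - x
tr(b^3 a) = tr(b) tr(b a b) - tr(b a) = y^2*z - x*y - z
tr(b^3 a^-1) = tr(b^3) tr(a) - tr(b^3 a) = x*y^3 - y^2*z - 2*x*y + z
tr(b^4) = tr(b) tr(b^3) - tr(b^2)  (reduce the b square) = y^4 - 4*y^2 + 2
tr(b^4 a) = tr(b) tr(b a b^2) - tr(b a b)  (reduce the b square) = y^3*z - x*y^2 - 2*y*z + x
tr(b^3 a^-1 b) = tr(b^4) tr(a) - tr(b^4 a)  (eliminate a^-1) = x*y^4 - y^3*z - 3*x*y^2 + 2*y*z + x
assemble the triple (tr(r) - 2; tr(r a) - x; tr(r b) - y)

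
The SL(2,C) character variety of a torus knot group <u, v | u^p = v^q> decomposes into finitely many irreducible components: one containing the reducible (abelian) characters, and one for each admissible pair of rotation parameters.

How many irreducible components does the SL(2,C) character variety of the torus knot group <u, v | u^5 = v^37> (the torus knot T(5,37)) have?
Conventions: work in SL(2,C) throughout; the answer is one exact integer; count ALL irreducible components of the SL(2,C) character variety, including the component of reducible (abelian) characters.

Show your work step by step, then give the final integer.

For T(5,37): irreducibility forces the central element u^5 = v^37 to one of +I, -I.
This locks tr(u) to 2*cos(pi*alpha/5), alpha in 1..4, and tr(v) to 2*cos(pi*beta/37), beta in 1..36, on each component of irreducible characters.
Consistency of u^5 = (-1)^alpha I with v^37 = (-1)^beta I forces alpha = beta (mod 2).
Counting: 2 odd alphas x 18 odd betas + 2 even alphas x 18 even betas = 36 + 36 = 72.
components with irreducible characters: 72; plus the single component of reducible (abelian) characters: total 73.

73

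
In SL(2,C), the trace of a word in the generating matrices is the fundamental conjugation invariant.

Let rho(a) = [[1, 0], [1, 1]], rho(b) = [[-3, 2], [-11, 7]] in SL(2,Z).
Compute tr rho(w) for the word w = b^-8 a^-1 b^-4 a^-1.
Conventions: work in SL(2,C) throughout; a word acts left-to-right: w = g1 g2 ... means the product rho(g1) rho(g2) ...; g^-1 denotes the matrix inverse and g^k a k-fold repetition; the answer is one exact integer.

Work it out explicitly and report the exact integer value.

18164578

rho(b^-1) = [[7, -2], [11, -3]]
... * rho(b^-1) = [[7, -2], [11, -3]]  ->  [[27, -8], [44, -13]]
... * rho(b^-1) = [[7, -2], [11, -3]]  ->  [[101, -30], [165, -49]]
... * rho(b^-1) = [[7, -2], [11, -3]]  ->  [[377, -112], [616, -183]]
... * rho(b^-1) = [[7, -2], [11, -3]]  ->  [[1407, -418], [2299, -683]]
... * rho(b^-1) = [[7, -2], [11, -3]]  ->  [[5251, -1560], [8580, -2549]]
... * rho(b^-1) = [[7, -2], [11, -3]]  ->  [[19597, -5822], [32021, -9513]]
... * rho(b^-1) = [[7, -2], [11, -3]]  ->  [[73137, -21728], [119504, -35503]]
... * rho(a^-1) = [[1, 0], [-1, 1]]  ->  [[94865, -21728], [155007, -35503]]
... * rho(b^-1) = [[7, -2], [11, -3]]  ->  [[425047, -124546], [694516, -203505]]
... * rho(b^-1) = [[7, -2], [11, -3]]  ->  [[1605323, -476456], [2623057, -778517]]
... * rho(b^-1) = [[7, -2], [11, -3]]  ->  [[5996245, -1781278], [9797712, -2910563]]
... * rho(b^-1) = [[7, -2], [11, -3]]  ->  [[22379657, -6648656], [36567791, -10863735]]
... * rho(a^-1) = [[1, 0], [-1, 1]]  ->  [[29028313, -6648656], [47431526, -10863735]]
tr = 29028313 + -10863735 = 18164578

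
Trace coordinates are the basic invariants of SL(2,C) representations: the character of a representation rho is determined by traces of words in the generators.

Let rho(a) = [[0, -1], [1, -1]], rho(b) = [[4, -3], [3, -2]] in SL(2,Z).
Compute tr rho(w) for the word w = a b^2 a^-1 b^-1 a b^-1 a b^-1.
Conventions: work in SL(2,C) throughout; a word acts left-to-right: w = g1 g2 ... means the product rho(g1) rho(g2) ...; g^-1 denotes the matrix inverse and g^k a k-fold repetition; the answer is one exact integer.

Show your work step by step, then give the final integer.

rho(a) = [[0, -1], [1, -1]]
... * rho(b) = [[4, -3], [3, -2]]  ->  [[-3, 2], [1, -1]]
... * rho(b) = [[4, -3], [3, -2]]  ->  [[-6, 5], [1, -1]]
... * rho(a^-1) = [[-1, 1], [-1, 0]]  ->  [[1, -6], [0, 1]]
... * rho(b^-1) = [[-2, 3], [-3, 4]]  ->  [[16, -21], [-3, 4]]
... * rho(a) = [[0, -1], [1, -1]]  ->  [[-21, 5], [4, -1]]
... * rho(b^-1) = [[-2, 3], [-3, 4]]  ->  [[27, -43], [-5, 8]]
... * rho(a) = [[0, -1], [1, -1]]  ->  [[-43, 16], [8, -3]]
... * rho(b^-1) = [[-2, 3], [-3, 4]]  ->  [[38, -65], [-7, 12]]
tr = 38 + 12 = 50

50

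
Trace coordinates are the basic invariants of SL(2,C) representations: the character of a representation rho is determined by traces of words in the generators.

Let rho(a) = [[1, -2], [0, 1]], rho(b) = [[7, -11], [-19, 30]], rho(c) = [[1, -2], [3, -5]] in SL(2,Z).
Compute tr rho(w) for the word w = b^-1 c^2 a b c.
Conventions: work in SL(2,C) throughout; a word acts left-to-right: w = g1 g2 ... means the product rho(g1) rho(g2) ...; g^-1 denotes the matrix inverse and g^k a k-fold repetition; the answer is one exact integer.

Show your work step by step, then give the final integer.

-100

rho(b^-1) = [[30, 11], [19, 7]]
... * rho(c) = [[1, -2], [3, -5]]  ->  [[63, -115], [40, -73]]
... * rho(c) = [[1, -2], [3, -5]]  ->  [[-282, 449], [-179, 285]]
... * rho(a) = [[1, -2], [0, 1]]  ->  [[-282, 1013], [-179, 643]]
... * rho(b) = [[7, -11], [-19, 30]]  ->  [[-21221, 33492], [-13470, 21259]]
... * rho(c) = [[1, -2], [3, -5]]  ->  [[79255, -125018], [50307, -79355]]
tr = 79255 + -79355 = -100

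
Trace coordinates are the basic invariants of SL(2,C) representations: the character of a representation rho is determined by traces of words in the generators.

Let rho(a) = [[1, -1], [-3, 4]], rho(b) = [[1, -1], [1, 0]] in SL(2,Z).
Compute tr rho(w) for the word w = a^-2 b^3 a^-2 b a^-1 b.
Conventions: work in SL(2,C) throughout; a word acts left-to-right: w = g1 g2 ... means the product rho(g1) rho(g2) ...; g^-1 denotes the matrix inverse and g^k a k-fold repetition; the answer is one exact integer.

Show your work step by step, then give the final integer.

rho(a^-1) = [[4, 1], [3, 1]]
... * rho(a^-1) = [[4, 1], [3, 1]]  ->  [[19, 5], [15, 4]]
... * rho(b) = [[1, -1], [1, 0]]  ->  [[24, -19], [19, -15]]
... * rho(b) = [[1, -1], [1, 0]]  ->  [[5, -24], [4, -19]]
... * rho(b) = [[1, -1], [1, 0]]  ->  [[-19, -5], [-15, -4]]
... * rho(a^-1) = [[4, 1], [3, 1]]  ->  [[-91, -24], [-72, -19]]
... * rho(a^-1) = [[4, 1], [3, 1]]  ->  [[-436, -115], [-345, -91]]
... * rho(b) = [[1, -1], [1, 0]]  ->  [[-551, 436], [-436, 345]]
... * rho(a^-1) = [[4, 1], [3, 1]]  ->  [[-896, -115], [-709, -91]]
... * rho(b) = [[1, -1], [1, 0]]  ->  [[-1011, 896], [-800, 709]]
tr = -1011 + 709 = -302

-302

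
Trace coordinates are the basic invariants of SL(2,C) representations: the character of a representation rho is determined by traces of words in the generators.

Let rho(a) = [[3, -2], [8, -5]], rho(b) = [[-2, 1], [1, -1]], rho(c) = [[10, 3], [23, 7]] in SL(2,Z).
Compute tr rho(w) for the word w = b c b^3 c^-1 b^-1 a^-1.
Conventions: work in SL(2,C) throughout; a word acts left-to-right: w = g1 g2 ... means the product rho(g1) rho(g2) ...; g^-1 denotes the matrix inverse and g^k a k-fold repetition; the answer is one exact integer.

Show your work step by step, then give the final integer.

-7006

rho(b) = [[-2, 1], [1, -1]]
... * rho(c) = [[10, 3], [23, 7]]  ->  [[3, 1], [-13, -4]]
... * rho(b) = [[-2, 1], [1, -1]]  ->  [[-5, 2], [22, -9]]
... * rho(b) = [[-2, 1], [1, -1]]  ->  [[12, -7], [-53, 31]]
... * rho(b) = [[-2, 1], [1, -1]]  ->  [[-31, 19], [137, -84]]
... * rho(c^-1) = [[7, -3], [-23, 10]]  ->  [[-654, 283], [2891, -1251]]
... * rho(b^-1) = [[-1, -1], [-1, -2]]  ->  [[371, 88], [-1640, -389]]
... * rho(a^-1) = [[-5, 2], [-8, 3]]  ->  [[-2559, 1006], [11312, -4447]]
tr = -2559 + -4447 = -7006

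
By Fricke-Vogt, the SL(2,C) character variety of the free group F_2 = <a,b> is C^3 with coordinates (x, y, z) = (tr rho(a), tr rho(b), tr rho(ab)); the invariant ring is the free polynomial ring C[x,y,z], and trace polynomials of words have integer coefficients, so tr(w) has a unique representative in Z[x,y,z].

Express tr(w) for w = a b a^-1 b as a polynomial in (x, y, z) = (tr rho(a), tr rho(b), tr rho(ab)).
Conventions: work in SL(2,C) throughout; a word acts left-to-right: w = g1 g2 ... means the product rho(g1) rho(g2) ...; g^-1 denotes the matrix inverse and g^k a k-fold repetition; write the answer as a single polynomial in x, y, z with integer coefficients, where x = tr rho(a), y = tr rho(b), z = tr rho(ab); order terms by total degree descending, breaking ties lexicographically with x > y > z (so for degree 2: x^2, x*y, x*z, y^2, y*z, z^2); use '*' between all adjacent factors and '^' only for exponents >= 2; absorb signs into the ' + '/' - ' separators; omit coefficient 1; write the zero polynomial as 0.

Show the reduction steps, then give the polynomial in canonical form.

use: tr(b a b) = tr(b)*tr(a b) - tr(a) = y*z - x
tr(b a b a) = tr(a b)*tr(a b) - tr(1) = z^2 - 2
tr(a b a^-1 b) = tr(b a b)*tr(a) - tr(b a b a) = x*y*z - x^2 - z^2 + 2

x*y*z - x^2 - z^2 + 2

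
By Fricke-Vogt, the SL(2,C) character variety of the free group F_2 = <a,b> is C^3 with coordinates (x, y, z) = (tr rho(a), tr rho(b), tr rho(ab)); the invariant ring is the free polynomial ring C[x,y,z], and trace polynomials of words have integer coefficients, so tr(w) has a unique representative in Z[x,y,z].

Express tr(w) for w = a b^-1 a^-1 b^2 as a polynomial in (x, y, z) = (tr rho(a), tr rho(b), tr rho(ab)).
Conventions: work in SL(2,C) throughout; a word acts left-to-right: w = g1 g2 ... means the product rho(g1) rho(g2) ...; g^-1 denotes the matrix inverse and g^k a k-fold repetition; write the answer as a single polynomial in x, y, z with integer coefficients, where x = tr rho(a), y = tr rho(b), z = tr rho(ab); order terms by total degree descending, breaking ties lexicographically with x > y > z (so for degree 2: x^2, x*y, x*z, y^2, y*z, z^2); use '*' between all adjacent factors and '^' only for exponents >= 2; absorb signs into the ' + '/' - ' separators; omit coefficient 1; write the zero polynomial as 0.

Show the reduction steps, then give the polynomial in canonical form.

tr(b^2 a) = tr(b) * tr(a b) - tr(a)   [square of b] = y*z - x
tr(b^2) = tr(b) * tr(b) - tr(1)   [square of b] = y^2 - 2
tr(a b^2 a) = tr(a) * tr(b^2 a) - tr(b^2)   [square of a] = x*y*z - x^2 - y^2 + 2
tr(a b a b) = tr(b a) * tr(b a) - tr(1)   [split at a repeated b] = z^2 - 2
tr(a b a) = tr(a) * tr(b a) - tr(b)   [square of a] = x*z - y
tr(a b^2 a b) = tr(b) * tr(a b a b) - tr(a b a)   [square of b] = y*z^2 - x*z - y
tr(b^2 a b^-1 a) = tr(a b^2 a) * tr(b) - tr(a b^2 a b)   [inverse elimination on b] = x*y^2*z - x^2*y - y^3 - y*z^2 + x*z + 3*y
tr(a b^-1 a^-1 b^2) = tr(b^2 a b^-1) * tr(a) - tr(b^2 a b^-1 a)   [inverse elimination on a] = -x*y^2*z + x^2*y + y^3 + y*z^2 - 3*y

-x*y^2*z + x^2*y + y^3 + y*z^2 - 3*y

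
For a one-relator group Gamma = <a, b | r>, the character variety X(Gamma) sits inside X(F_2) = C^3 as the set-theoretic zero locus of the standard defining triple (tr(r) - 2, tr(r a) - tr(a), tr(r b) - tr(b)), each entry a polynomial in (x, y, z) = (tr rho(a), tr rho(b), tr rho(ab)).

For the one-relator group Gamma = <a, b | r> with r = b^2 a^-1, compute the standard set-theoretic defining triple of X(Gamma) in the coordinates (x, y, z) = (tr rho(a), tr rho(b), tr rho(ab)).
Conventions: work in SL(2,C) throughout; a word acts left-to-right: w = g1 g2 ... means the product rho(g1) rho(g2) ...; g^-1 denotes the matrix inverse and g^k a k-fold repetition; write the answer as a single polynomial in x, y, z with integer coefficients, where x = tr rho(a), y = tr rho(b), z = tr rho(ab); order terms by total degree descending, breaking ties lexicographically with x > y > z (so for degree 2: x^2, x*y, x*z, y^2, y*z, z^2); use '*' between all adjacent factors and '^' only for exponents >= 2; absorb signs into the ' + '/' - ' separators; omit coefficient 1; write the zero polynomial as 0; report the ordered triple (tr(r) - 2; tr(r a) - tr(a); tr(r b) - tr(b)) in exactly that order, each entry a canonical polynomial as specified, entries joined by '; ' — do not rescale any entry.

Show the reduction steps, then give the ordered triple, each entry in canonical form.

and trace(b^2) = trace(b) trace(b) - trace(1)  (reduce the b square) = y^2 - 2
trace(b^2 a) = trace(b) trace(a b) - trace(a)  (reduce the b square) = y*z - x
trace(b^2 a^-1) = trace(b^2) trace(a) - trace(b^2 a)  (eliminate a^-1) = x*y^2 - y*z - x
and trace(b^3) = trace(b) trace(b^2) - trace(b)  (reduce the b square) = y^3 - 3*y
and trace(b^3 a) = trace(b) trace(a b^2) - trace(a b)  (reduce the b square) = y^2*z - x*y - z
trace(b^2 a^-1 b) = trace(b^3) trace(a) - trace(b^3 a)  (eliminate a^-1) = x*y^3 - y^2*z - 2*x*y + z
assemble the triple (trace(r) - 2; trace(r a) - x; trace(r b) - y)

x*y^2 - y*z - x - 2; y^2 - x - 2; x*y^3 - y^2*z - 2*x*y - y + z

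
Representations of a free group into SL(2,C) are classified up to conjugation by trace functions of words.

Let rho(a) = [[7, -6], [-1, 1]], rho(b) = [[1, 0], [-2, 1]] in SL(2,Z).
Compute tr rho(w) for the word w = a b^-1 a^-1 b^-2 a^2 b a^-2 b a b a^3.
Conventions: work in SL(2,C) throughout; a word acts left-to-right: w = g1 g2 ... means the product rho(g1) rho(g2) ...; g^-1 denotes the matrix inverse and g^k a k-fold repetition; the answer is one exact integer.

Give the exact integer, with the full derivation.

26649717506

rho(a) = [[7, -6], [-1, 1]]
... * rho(b^-1) = [[1, 0], [2, 1]]  ->  [[-5, -6], [1, 1]]
... * rho(a^-1) = [[1, 6], [1, 7]]  ->  [[-11, -72], [2, 13]]
... * rho(b^-1) = [[1, 0], [2, 1]]  ->  [[-155, -72], [28, 13]]
... * rho(b^-1) = [[1, 0], [2, 1]]  ->  [[-299, -72], [54, 13]]
... * rho(a) = [[7, -6], [-1, 1]]  ->  [[-2021, 1722], [365, -311]]
... * rho(a) = [[7, -6], [-1, 1]]  ->  [[-15869, 13848], [2866, -2501]]
... * rho(b) = [[1, 0], [-2, 1]]  ->  [[-43565, 13848], [7868, -2501]]
... * rho(a^-1) = [[1, 6], [1, 7]]  ->  [[-29717, -164454], [5367, 29701]]
... * rho(a^-1) = [[1, 6], [1, 7]]  ->  [[-194171, -1329480], [35068, 240109]]
... * rho(b) = [[1, 0], [-2, 1]]  ->  [[2464789, -1329480], [-445150, 240109]]
... * rho(a) = [[7, -6], [-1, 1]]  ->  [[18583003, -16118214], [-3356159, 2911009]]
... * rho(b) = [[1, 0], [-2, 1]]  ->  [[50819431, -16118214], [-9178177, 2911009]]
... * rho(a) = [[7, -6], [-1, 1]]  ->  [[371854231, -321034800], [-67158248, 57980071]]
... * rho(a) = [[7, -6], [-1, 1]]  ->  [[2924014417, -2552160186], [-528087807, 460929559]]
... * rho(a) = [[7, -6], [-1, 1]]  ->  [[23020261105, -20096246688], [-4157544208, 3629456401]]
tr = 23020261105 + 3629456401 = 26649717506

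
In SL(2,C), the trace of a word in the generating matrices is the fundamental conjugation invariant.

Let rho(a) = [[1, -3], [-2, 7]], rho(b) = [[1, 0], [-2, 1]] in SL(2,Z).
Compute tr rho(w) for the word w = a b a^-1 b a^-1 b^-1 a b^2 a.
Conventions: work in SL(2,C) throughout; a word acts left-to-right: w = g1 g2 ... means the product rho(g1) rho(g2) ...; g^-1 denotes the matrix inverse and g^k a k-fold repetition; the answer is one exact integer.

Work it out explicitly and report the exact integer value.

rho(a) = [[1, -3], [-2, 7]]
... * rho(b) = [[1, 0], [-2, 1]]  ->  [[7, -3], [-16, 7]]
... * rho(a^-1) = [[7, 3], [2, 1]]  ->  [[43, 18], [-98, -41]]
... * rho(b) = [[1, 0], [-2, 1]]  ->  [[7, 18], [-16, -41]]
... * rho(a^-1) = [[7, 3], [2, 1]]  ->  [[85, 39], [-194, -89]]
... * rho(b^-1) = [[1, 0], [2, 1]]  ->  [[163, 39], [-372, -89]]
... * rho(a) = [[1, -3], [-2, 7]]  ->  [[85, -216], [-194, 493]]
... * rho(b) = [[1, 0], [-2, 1]]  ->  [[517, -216], [-1180, 493]]
... * rho(b) = [[1, 0], [-2, 1]]  ->  [[949, -216], [-2166, 493]]
... * rho(a) = [[1, -3], [-2, 7]]  ->  [[1381, -4359], [-3152, 9949]]
tr = 1381 + 9949 = 11330

11330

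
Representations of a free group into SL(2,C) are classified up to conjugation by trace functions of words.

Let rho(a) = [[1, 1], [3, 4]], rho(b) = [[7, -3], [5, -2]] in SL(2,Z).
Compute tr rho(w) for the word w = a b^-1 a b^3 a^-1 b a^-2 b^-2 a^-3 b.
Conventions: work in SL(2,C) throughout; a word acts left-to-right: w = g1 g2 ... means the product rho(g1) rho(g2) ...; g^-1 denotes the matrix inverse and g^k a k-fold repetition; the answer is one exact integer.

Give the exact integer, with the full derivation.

rho(a) = [[1, 1], [3, 4]]
... * rho(b^-1) = [[-2, 3], [-5, 7]]  ->  [[-7, 10], [-26, 37]]
... * rho(a) = [[1, 1], [3, 4]]  ->  [[23, 33], [85, 122]]
... * rho(b) = [[7, -3], [5, -2]]  ->  [[326, -135], [1205, -499]]
... * rho(b) = [[7, -3], [5, -2]]  ->  [[1607, -708], [5940, -2617]]
... * rho(b) = [[7, -3], [5, -2]]  ->  [[7709, -3405], [28495, -12586]]
... * rho(a^-1) = [[4, -1], [-3, 1]]  ->  [[41051, -11114], [151738, -41081]]
... * rho(b) = [[7, -3], [5, -2]]  ->  [[231787, -100925], [856761, -373052]]
... * rho(a^-1) = [[4, -1], [-3, 1]]  ->  [[1229923, -332712], [4546200, -1229813]]
... * rho(a^-1) = [[4, -1], [-3, 1]]  ->  [[5917828, -1562635], [21874239, -5776013]]
... * rho(b^-1) = [[-2, 3], [-5, 7]]  ->  [[-4022481, 6815039], [-14868413, 25190626]]
... * rho(b^-1) = [[-2, 3], [-5, 7]]  ->  [[-26030233, 35637830], [-96216304, 131729143]]
... * rho(a^-1) = [[4, -1], [-3, 1]]  ->  [[-211034422, 61668063], [-780052645, 227945447]]
... * rho(a^-1) = [[4, -1], [-3, 1]]  ->  [[-1029141877, 272702485], [-3804046921, 1007998092]]
... * rho(a^-1) = [[4, -1], [-3, 1]]  ->  [[-4934674963, 1301844362], [-18240181960, 4812045013]]
... * rho(b) = [[7, -3], [5, -2]]  ->  [[-28033502931, 12200336165], [-103621048655, 45096455854]]
tr = -28033502931 + 45096455854 = 17062952923

17062952923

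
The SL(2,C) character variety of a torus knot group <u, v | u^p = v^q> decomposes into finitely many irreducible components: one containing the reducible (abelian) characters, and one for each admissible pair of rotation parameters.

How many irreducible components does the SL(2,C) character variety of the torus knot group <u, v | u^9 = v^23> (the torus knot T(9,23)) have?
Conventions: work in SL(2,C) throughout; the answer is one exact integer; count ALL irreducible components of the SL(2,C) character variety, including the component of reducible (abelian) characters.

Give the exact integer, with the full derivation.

89

Gamma = < u, v | u^9 = v^23 > (torus knot T(9,23)); the central element u^9 = v^23 acts as +I or -I in any irreducible SL(2,C) representation.
This locks tr(u) to 2*cos(pi*alpha/9), alpha in 1..8, and tr(v) to 2*cos(pi*beta/23), beta in 1..22, on each component of irreducible characters.
Consistency of u^9 = (-1)^alpha I with v^23 = (-1)^beta I forces alpha = beta (mod 2).
Enumerate parity-matched pairs: 4*11 odd-odd plus 4*11 even-even gives 88.
Total: 88 irreducible-character components + 1 reducible (abelian) component = 89.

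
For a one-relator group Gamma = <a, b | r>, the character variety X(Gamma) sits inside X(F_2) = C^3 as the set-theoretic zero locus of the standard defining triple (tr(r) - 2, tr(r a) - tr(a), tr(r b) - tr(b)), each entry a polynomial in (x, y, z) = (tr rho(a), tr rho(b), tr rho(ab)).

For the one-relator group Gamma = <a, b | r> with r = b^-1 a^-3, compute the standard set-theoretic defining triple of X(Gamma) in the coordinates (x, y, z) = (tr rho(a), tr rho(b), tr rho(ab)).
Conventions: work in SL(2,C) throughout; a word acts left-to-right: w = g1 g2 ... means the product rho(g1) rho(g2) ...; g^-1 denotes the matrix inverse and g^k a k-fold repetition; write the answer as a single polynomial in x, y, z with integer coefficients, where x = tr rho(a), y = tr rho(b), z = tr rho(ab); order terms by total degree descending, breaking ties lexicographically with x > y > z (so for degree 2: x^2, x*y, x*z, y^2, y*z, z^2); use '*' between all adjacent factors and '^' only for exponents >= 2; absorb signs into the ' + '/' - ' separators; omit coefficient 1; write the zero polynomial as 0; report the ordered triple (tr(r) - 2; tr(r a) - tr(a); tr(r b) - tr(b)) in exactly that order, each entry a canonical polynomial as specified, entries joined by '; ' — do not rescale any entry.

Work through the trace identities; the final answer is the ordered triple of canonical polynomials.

x^2*z - x*y - z - 2; x*z - x - y; x^3 - 3*x - y

tr(a^-1) = tr(a) = x
tr(a^-2) = tr(a^-1) * tr(a) - tr(1) = x^2 - 2
tr(b a^-1) = tr(b) * tr(a) - tr(b a) = x*y - z
and tr(a^-2 b) = tr(b a^-1) * tr(a) - tr(b) = x^2*y - x*z - y
tr(b^-1 a^-2) = tr(a^-2) * tr(b) - tr(a^-2 b) = x*z - y
tr(b^-1 a^-3) = tr(b^-1 a^-2) * tr(a) - tr(b^-1 a^-1) = x^2*z - x*y - z
tr(a^-3) = tr(a^-2) * tr(a) - tr(a^-1)   [inverse elimination on a] = x^3 - 3*x
assemble the triple (tr(r) - 2; tr(r a) - x; tr(r b) - y)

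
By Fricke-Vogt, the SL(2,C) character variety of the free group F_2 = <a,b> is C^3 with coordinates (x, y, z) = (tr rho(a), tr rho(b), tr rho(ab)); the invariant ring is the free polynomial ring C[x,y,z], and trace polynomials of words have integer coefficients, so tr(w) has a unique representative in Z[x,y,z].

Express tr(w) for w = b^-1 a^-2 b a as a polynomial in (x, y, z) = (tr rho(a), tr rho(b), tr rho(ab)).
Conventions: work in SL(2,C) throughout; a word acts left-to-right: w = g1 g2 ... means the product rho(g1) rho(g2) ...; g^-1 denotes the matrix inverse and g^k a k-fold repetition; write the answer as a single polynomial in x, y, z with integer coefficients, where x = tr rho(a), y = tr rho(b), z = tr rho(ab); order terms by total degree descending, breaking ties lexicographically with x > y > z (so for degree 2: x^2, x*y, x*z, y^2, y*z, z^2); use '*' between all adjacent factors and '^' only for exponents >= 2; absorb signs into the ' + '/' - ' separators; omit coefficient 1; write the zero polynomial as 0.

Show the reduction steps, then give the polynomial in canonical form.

trace(a^-1 b) = trace(b) trace(a) - trace(b a)  (eliminate a^-1) = x*y - z
apply: trace(b a b) = trace(b) trace(a b) - trace(a)  (reduce the b square) = y*z - x
trace(b a b a) = trace(b a) trace(b a) - trace(1)  (split on b) = z^2 - 2
use: trace(b a b a^-1) = trace(b a b) trace(a) - trace(b a b a)  (eliminate a^-1) = x*y*z - x^2 - z^2 + 2
trace(a^-2 b a b) = trace(b a b a^-1) trace(a) - trace(b a b)  (eliminate a^-1) = x^2*y*z - x^3 - x*z^2 - y*z + 3*x
apply: trace(b^-1 a^-2 b a) = trace(a^-2 b a) trace(b) - trace(a^-2 b a b)  (eliminate b^-1) = -x^2*y*z + x^3 + x*y^2 + x*z^2 - 3*x

-x^2*y*z + x^3 + x*y^2 + x*z^2 - 3*x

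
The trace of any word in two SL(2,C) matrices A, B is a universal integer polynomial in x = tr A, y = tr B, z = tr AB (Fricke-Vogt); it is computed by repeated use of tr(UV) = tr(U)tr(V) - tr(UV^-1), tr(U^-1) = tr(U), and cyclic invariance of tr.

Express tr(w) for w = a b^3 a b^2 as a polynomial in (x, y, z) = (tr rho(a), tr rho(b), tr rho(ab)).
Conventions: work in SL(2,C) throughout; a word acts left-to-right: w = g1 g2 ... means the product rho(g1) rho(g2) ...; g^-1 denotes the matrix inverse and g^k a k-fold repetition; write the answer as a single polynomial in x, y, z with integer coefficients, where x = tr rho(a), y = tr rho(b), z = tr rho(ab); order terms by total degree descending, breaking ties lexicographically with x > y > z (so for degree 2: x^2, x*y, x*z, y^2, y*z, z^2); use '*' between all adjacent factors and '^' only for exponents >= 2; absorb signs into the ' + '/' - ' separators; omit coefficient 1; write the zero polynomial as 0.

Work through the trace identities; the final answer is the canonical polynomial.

y^3*z^2 - 2*x*y^2*z + x^2*y - y*z^2 + x*z - y

apply: trace(a b a b) = trace(b a) * trace(b a) - trace(1)  (split on b) = z^2 - 2
apply: trace(a b a) = trace(a) * trace(b a) - trace(b)  (reduce the a square) = x*z - y
apply: trace(a b a b^2) = trace(b) * trace(a b a b) - trace(a b a)  (reduce the b square) = y*z^2 - x*z - y
trace(a b^3 a b) = trace(b) * trace(a b a b^2) - trace(a b a b)  (reduce the b square) = y^2*z^2 - x*y*z - y^2 - z^2 + 2
apply: trace(a^2) = trace(a) * trace(a) - trace(1)  (reduce the a square) = x^2 - 2
use: trace(a^2 b^2) = trace(b) * trace(a^2 b) - trace(a^2)  (reduce the b square) = x*y*z - x^2 - y^2 + 2
apply: trace(a b^3 a) = trace(b) * trace(a^2 b^2) - trace(a^2 b)  (reduce the b square) = x*y^2*z - x^2*y - y^3 - x*z + 3*y
trace(a b^3 a b^2) = trace(b) * trace(a b^3 a b) - trace(a b^3 a)  (reduce the b square) = y^3*z^2 - 2*x*y^2*z + x^2*y - y*z^2 + x*z - y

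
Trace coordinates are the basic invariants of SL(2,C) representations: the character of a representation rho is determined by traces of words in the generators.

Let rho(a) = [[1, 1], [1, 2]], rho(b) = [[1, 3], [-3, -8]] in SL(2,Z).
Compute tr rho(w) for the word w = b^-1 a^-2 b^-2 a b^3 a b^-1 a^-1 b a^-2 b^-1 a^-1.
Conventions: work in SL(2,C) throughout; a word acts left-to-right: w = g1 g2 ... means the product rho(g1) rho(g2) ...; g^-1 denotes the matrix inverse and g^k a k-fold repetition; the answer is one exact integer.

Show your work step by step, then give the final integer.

-816949843

rho(b^-1) = [[-8, -3], [3, 1]]
... * rho(a^-1) = [[2, -1], [-1, 1]]  ->  [[-13, 5], [5, -2]]
... * rho(a^-1) = [[2, -1], [-1, 1]]  ->  [[-31, 18], [12, -7]]
... * rho(b^-1) = [[-8, -3], [3, 1]]  ->  [[302, 111], [-117, -43]]
... * rho(b^-1) = [[-8, -3], [3, 1]]  ->  [[-2083, -795], [807, 308]]
... * rho(a) = [[1, 1], [1, 2]]  ->  [[-2878, -3673], [1115, 1423]]
... * rho(b) = [[1, 3], [-3, -8]]  ->  [[8141, 20750], [-3154, -8039]]
... * rho(b) = [[1, 3], [-3, -8]]  ->  [[-54109, -141577], [20963, 54850]]
... * rho(b) = [[1, 3], [-3, -8]]  ->  [[370622, 970289], [-143587, -375911]]
... * rho(a) = [[1, 1], [1, 2]]  ->  [[1340911, 2311200], [-519498, -895409]]
... * rho(b^-1) = [[-8, -3], [3, 1]]  ->  [[-3793688, -1711533], [1469757, 663085]]
... * rho(a^-1) = [[2, -1], [-1, 1]]  ->  [[-5875843, 2082155], [2276429, -806672]]
... * rho(b) = [[1, 3], [-3, -8]]  ->  [[-12122308, -34284769], [4696445, 13282663]]
... * rho(a^-1) = [[2, -1], [-1, 1]]  ->  [[10040153, -22162461], [-3889773, 8586218]]
... * rho(a^-1) = [[2, -1], [-1, 1]]  ->  [[42242767, -32202614], [-16365764, 12475991]]
... * rho(b^-1) = [[-8, -3], [3, 1]]  ->  [[-434549978, -158930915], [168354085, 61573283]]
... * rho(a^-1) = [[2, -1], [-1, 1]]  ->  [[-710169041, 275619063], [275134887, -106780802]]
tr = -710169041 + -106780802 = -816949843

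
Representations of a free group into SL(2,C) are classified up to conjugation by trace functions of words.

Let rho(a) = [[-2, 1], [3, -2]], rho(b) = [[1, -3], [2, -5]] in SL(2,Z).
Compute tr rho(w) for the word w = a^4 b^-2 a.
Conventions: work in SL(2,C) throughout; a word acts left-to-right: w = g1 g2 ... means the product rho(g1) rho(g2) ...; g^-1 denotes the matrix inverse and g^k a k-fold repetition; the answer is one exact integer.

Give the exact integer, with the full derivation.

-10920

rho(a) = [[-2, 1], [3, -2]]
... * rho(a) = [[-2, 1], [3, -2]]  ->  [[7, -4], [-12, 7]]
... * rho(a) = [[-2, 1], [3, -2]]  ->  [[-26, 15], [45, -26]]
... * rho(a) = [[-2, 1], [3, -2]]  ->  [[97, -56], [-168, 97]]
... * rho(b^-1) = [[-5, 3], [-2, 1]]  ->  [[-373, 235], [646, -407]]
... * rho(b^-1) = [[-5, 3], [-2, 1]]  ->  [[1395, -884], [-2416, 1531]]
... * rho(a) = [[-2, 1], [3, -2]]  ->  [[-5442, 3163], [9425, -5478]]
tr = -5442 + -5478 = -10920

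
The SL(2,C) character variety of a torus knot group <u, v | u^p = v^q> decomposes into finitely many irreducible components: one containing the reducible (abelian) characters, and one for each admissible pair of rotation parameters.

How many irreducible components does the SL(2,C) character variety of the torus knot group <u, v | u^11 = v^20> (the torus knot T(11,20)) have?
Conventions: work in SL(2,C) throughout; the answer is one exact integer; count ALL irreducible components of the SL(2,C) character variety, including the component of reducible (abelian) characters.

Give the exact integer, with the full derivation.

Gamma = < u, v | u^11 = v^20 > (torus knot T(11,20)); the central element u^11 = v^20 acts as +I or -I in any irreducible SL(2,C) representation.
On an irreducible component, tr(u) is locked at 2*cos(pi*alpha/11) for some alpha in 1..10, and tr(v) at 2*cos(pi*beta/20) for some beta in 1..19.
The two central values (-1)^alpha I and (-1)^beta I must be the same matrix, so alpha and beta share a parity.
Counting: 5 odd alphas x 10 odd betas + 5 even alphas x 9 even betas = 50 + 45 = 95.
components with irreducible characters: 95; plus the single component of reducible (abelian) characters: total 96.

96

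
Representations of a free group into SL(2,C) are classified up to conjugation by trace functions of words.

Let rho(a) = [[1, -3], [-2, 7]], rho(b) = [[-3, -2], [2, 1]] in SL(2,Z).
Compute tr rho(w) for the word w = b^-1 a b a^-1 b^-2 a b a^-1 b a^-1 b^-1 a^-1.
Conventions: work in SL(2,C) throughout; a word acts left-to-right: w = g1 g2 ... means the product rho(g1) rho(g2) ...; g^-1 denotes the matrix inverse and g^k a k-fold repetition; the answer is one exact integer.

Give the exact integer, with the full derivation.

rho(b^-1) = [[1, 2], [-2, -3]]
... * rho(a) = [[1, -3], [-2, 7]]  ->  [[-3, 11], [4, -15]]
... * rho(b) = [[-3, -2], [2, 1]]  ->  [[31, 17], [-42, -23]]
... * rho(a^-1) = [[7, 3], [2, 1]]  ->  [[251, 110], [-340, -149]]
... * rho(b^-1) = [[1, 2], [-2, -3]]  ->  [[31, 172], [-42, -233]]
... * rho(b^-1) = [[1, 2], [-2, -3]]  ->  [[-313, -454], [424, 615]]
... * rho(a) = [[1, -3], [-2, 7]]  ->  [[595, -2239], [-806, 3033]]
... * rho(b) = [[-3, -2], [2, 1]]  ->  [[-6263, -3429], [8484, 4645]]
... * rho(a^-1) = [[7, 3], [2, 1]]  ->  [[-50699, -22218], [68678, 30097]]
... * rho(b) = [[-3, -2], [2, 1]]  ->  [[107661, 79180], [-145840, -107259]]
... * rho(a^-1) = [[7, 3], [2, 1]]  ->  [[911987, 402163], [-1235398, -544779]]
... * rho(b^-1) = [[1, 2], [-2, -3]]  ->  [[107661, 617485], [-145840, -836459]]
... * rho(a^-1) = [[7, 3], [2, 1]]  ->  [[1988597, 940468], [-2693798, -1273979]]
tr = 1988597 + -1273979 = 714618

714618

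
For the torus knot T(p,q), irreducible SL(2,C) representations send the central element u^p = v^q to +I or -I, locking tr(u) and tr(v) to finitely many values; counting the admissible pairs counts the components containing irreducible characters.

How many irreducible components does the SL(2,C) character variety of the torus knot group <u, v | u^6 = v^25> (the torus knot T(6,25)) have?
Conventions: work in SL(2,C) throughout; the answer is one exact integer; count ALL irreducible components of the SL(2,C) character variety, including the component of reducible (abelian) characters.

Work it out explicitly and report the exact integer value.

61

For T(6,25): irreducibility forces the central element u^6 = v^25 to one of +I, -I.
This locks tr(u) to 2*cos(pi*alpha/6), alpha in 1..5, and tr(v) to 2*cos(pi*beta/25), beta in 1..24, on each component of irreducible characters.
u^6 = (-1)^alpha I and v^25 = (-1)^beta I must agree, so alpha and beta have equal parity.
Enumerate parity-matched pairs: 3*12 odd-odd plus 2*12 even-even gives 60.
That is 60 components of irreducible characters, and with the reducible (abelian) component the total is 61.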